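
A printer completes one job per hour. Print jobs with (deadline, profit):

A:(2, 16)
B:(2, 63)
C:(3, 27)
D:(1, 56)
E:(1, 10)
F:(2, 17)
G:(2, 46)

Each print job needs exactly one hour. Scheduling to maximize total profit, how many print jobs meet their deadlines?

3

Take jobs in profit order; each goes to the latest open slot no later than its deadline.
Profit order: B=63 D=56 G=46 C=27 F=17 A=16 E=10
Assign: B→slot 2, D→slot 1, G skipped, C→slot 3, F skipped, A skipped, E skipped.
Slots: [1:D] [2:B] [3:C]
3 of 7 scheduled.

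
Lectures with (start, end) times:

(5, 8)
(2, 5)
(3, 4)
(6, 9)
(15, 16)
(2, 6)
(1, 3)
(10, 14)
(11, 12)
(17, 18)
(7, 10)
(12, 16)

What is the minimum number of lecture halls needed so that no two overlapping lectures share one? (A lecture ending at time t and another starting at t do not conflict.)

starts: [1, 2, 2, 3, 5, 6, 7, 10, 11, 12, 15, 17]
ends:   [3, 4, 5, 6, 8, 9, 10, 12, 14, 16, 16, 18]
s1→1 s2→2 s2→3  — peak 3.

3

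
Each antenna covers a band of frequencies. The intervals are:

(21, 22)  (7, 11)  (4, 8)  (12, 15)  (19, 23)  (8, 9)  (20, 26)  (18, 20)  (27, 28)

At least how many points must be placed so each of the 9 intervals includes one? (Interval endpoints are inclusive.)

5

Sort by right endpoint; whenever an interval is uncovered, place a point at its right end.
Sorted: [4,8] [8,9] [7,11] [12,15] [18,20] [21,22] [19,23] [20,26] [27,28]
{[4,8],[8,9],[7,11]} hit by 8; {[12,15]} hit by 15; {[18,20]} hit by 20; {[21,22],[19,23],[20,26]} hit by 22; {[27,28]} hit by 28.
Points: 8, 15, 20, 22, 28 (5 total).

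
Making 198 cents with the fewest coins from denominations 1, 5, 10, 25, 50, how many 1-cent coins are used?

Use the largest denomination that fits, subtract, and repeat.
198 = 3×50 + 1×25 + 2×10 + 3×1
Count of 1: 3

3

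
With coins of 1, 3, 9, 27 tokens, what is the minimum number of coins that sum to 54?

Use the largest denomination that fits, subtract, and repeat.
54 = 2×27
Total coins = 2 = 2

2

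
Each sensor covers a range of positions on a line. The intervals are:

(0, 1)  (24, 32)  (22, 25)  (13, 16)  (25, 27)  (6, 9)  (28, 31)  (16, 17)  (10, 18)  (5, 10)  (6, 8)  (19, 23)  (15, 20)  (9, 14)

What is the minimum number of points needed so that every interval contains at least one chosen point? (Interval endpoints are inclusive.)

7

By right end: [0,1]  [6,8]  [6,9]  [5,10]  [9,14]  [13,16]  [16,17]  [10,18]  [15,20]  [19,23]  [22,25]  [25,27]  [28,31]  [24,32]
[0,1] uncovered → point at 1; [6,8] uncovered → point at 8; [9,14] uncovered → point at 14; [16,17] uncovered → point at 17; [19,23] uncovered → point at 23; [25,27] uncovered → point at 27; [28,31] uncovered → point at 31.
Points: 1, 8, 14, 17, 23, 27, 31 (7 total).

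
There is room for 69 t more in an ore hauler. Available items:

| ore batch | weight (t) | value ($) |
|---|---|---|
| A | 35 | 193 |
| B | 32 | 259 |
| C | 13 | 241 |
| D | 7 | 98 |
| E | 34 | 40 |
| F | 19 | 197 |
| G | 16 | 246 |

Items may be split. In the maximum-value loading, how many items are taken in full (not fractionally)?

Order: C (241/13=18.54) > G (246/16=15.38) > D (98/7=14.00) > F (197/19=10.37) > B (259/32=8.09) > A (193/35=5.51) > E (40/34=1.18)
Fill: take C (13 @ 241) → take G (16 @ 246) → take D (7 @ 98) → take F (19 @ 197) → take 14/32 of B → 113.31; 69/69 used.
4 item(s) taken whole; one partial (take 14/32 of B).

4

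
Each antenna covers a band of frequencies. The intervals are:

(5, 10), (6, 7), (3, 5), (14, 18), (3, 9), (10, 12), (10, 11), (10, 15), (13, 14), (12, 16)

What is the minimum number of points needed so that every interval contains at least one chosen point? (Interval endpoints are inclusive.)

Sorted: [3,5] [6,7] [3,9] [5,10] [10,11] [10,12] [13,14] [10,15] [12,16] [14,18]
{[3,5]} hit by 5; {[6,7],[3,9],[5,10]} hit by 7; {[10,11],[10,12]} hit by 11; {[13,14],[10,15],[12,16],[14,18]} hit by 14.
Points: 5, 7, 11, 14 (4 total).

4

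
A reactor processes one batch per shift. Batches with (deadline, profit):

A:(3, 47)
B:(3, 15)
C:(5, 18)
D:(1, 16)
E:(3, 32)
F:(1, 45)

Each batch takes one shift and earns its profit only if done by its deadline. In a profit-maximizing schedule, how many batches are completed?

4

Sort by profit descending; place each in the latest free slot ≤ its deadline.
By profit: A(d3,47), F(d1,45), E(d3,32), C(d5,18), D(d1,16), B(d3,15)
A→slot 3; F→slot 1; E→slot 2; C→slot 5; D skipped; B skipped.
4 of 6 scheduled.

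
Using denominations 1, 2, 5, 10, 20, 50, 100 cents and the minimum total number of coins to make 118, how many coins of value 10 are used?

1

Use the largest denomination that fits, subtract, and repeat.
118 = 1×100 + 1×10 + 1×5 + 1×2 + 1×1
Count of 10: 1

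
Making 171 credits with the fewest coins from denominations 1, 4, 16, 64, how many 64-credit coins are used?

2

171 − 2×64→43 − 2×16→11 − 2×4→3 − 3×1→0
Count of 64: 2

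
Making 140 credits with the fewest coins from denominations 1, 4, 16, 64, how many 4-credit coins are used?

140 = 2×64 + 3×4
Count of 4: 3

3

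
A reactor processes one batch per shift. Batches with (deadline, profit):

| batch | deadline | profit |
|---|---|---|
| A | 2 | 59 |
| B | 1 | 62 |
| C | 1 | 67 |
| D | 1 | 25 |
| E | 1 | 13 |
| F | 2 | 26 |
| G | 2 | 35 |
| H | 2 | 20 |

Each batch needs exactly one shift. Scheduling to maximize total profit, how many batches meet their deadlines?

Take jobs in profit order; each goes to the latest open slot no later than its deadline.
By profit: C(d1,67), B(d1,62), A(d2,59), G(d2,35), F(d2,26), D(d1,25), H(d2,20), E(d1,13)
C→slot 1; B skipped; A→slot 2; G skipped; F skipped; D skipped; H skipped; E skipped.
2 of 8 scheduled.

2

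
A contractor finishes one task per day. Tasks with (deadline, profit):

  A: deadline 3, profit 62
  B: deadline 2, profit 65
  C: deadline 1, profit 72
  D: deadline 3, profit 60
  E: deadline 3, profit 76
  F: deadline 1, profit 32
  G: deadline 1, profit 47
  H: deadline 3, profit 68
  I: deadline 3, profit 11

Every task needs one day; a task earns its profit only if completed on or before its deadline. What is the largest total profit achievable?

By profit: E(d3,76), C(d1,72), H(d3,68), B(d2,65), A(d3,62), D(d3,60), G(d1,47), F(d1,32), I(d3,11)
E→slot 3; C→slot 1; H→slot 2; B skipped; A skipped; D skipped; G skipped; F skipped; I skipped.
Profit = 72 + 68 + 76 = 216

216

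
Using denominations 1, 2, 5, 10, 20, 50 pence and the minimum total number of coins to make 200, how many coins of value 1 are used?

Use the largest denomination that fits, subtract, and repeat.
200 − 4×50→0
Count of 1: 0

0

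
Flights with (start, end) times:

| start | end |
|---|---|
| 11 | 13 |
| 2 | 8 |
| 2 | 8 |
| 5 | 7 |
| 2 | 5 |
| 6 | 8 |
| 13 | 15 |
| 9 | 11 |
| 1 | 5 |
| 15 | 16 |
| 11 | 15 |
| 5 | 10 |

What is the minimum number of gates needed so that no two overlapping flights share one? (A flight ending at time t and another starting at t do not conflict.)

5

starts: [1, 2, 2, 2, 5, 5, 6, 9, 11, 11, 13, 15]
ends:   [5, 5, 7, 8, 8, 8, 10, 11, 13, 15, 15, 16]
s1→1 s2→2 s2→3 s2→4 e5→3 e5→2 s5→3 s5→4 s6→5  — peak 5.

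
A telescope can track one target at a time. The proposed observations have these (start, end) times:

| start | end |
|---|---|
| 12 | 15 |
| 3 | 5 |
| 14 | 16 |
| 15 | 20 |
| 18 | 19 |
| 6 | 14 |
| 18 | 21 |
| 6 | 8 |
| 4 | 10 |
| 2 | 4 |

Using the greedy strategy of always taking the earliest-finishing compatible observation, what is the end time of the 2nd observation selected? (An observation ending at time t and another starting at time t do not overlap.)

8

Order by finish time; keep every interval that doesn't clash with the previous kept one.
Sorted by end: (2,4)  (3,5)  (6,8)  (4,10)  (6,14)  (12,15)  (14,16)  (18,19)  (15,20)  (18,21)
take (2,4); skip (3,5); take (6,8); skip (4,10); take (12,15); take (18,19); skip (15,20).
Selected: (2,4) (6,8) (12,15) (18,19)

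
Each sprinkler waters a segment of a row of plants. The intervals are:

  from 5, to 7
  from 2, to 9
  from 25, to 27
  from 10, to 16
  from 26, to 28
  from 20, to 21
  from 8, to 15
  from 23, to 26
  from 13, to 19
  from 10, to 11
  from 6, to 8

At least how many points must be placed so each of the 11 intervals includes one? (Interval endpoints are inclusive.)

Sorted: [5,7] [6,8] [2,9] [10,11] [8,15] [10,16] [13,19] [20,21] [23,26] [25,27] [26,28]
{[5,7],[6,8],[2,9]} hit by 7; {[10,11],[8,15],[10,16]} hit by 11; {[13,19]} hit by 19; {[20,21]} hit by 21; {[23,26],[25,27],[26,28]} hit by 26.
Points: 7, 11, 19, 21, 26 (5 total).

5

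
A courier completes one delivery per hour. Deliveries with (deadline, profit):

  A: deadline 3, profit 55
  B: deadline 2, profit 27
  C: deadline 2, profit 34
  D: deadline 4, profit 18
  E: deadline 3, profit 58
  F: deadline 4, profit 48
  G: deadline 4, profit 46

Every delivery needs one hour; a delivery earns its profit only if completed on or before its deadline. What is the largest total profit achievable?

207

Take jobs in profit order; each goes to the latest open slot no later than its deadline.
Profit order: E=58 A=55 F=48 G=46 C=34 B=27 D=18
Assign: E→slot 3, A→slot 2, F→slot 4, G→slot 1, C skipped, B skipped, D skipped.
Slots: [1:G] [2:A] [3:E] [4:F]
Profit = 46 + 55 + 58 + 48 = 207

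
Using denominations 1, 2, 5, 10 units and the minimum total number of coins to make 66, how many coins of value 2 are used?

0

Greedy: take as many of the largest coin as possible, then repeat with the remainder.
66 = 6×10 + 1×5 + 1×1
Count of 2: 0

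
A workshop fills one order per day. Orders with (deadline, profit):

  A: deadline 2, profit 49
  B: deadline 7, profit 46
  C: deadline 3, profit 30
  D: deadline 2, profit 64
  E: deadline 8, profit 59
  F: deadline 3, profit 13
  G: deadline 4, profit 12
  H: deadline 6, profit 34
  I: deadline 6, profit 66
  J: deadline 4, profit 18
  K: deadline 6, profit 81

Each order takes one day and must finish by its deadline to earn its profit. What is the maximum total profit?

Sort by profit descending; place each in the latest free slot ≤ its deadline.
Profit order: K=81 I=66 D=64 E=59 A=49 B=46 H=34 C=30 J=18 F=13 G=12
Assign: K→slot 6, I→slot 5, D→slot 2, E→slot 8, A→slot 1, B→slot 7, H→slot 4, C→slot 3, J skipped, F skipped, G skipped.
Slots: [1:A] [2:D] [3:C] [4:H] [5:I] [6:K] [7:B] [8:E]
Profit = 49 + 64 + 30 + 34 + 66 + 81 + 46 + 59 = 429

429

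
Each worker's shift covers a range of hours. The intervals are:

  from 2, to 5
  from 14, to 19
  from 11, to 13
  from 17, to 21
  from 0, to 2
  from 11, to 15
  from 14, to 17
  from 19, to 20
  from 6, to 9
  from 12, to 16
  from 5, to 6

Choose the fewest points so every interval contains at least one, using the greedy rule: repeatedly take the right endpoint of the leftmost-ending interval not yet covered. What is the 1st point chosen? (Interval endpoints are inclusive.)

2

Sort by right endpoint; whenever an interval is uncovered, place a point at its right end.
Sorted: [0,2] [2,5] [5,6] [6,9] [11,13] [11,15] [12,16] [14,17] [14,19] [19,20] [17,21]
{[0,2],[2,5]} hit by 2; {[5,6],[6,9]} hit by 6; {[11,13],[11,15],[12,16]} hit by 13; {[14,17],[14,19]} hit by 17; {[19,20],[17,21]} hit by 20.
Points: 2, 6, 13, 17, 20 (5 total).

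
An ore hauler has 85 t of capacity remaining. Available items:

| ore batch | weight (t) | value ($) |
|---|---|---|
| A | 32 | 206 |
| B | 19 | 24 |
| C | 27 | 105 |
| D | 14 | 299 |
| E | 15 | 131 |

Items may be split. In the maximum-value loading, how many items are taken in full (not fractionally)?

3

Greedy by value/weight ratio, highest first.
Ratios (sorted): D 21.36, E 8.73, A 6.44, C 3.89, B 1.26
take D (14 @ 299); take E (15 @ 131); take A (32 @ 206); take 24/27 of C → 93.33. Capacity used 85/85.
3 item(s) taken whole; one partial (take 24/27 of C).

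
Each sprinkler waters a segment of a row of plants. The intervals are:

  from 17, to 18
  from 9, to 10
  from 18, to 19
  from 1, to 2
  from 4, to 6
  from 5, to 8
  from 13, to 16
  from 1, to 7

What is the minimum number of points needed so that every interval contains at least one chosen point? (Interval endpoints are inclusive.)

Sorted: [1,2] [4,6] [1,7] [5,8] [9,10] [13,16] [17,18] [18,19]
{[1,2]} hit by 2; {[4,6],[1,7],[5,8]} hit by 6; {[9,10]} hit by 10; {[13,16]} hit by 16; {[17,18],[18,19]} hit by 18.
Points: 2, 6, 10, 16, 18 (5 total).

5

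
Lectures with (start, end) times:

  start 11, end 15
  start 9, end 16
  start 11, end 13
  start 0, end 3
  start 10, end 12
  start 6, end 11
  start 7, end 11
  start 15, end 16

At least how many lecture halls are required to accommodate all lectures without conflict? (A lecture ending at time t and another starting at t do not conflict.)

Events (time:±→running): 0:+→1 3:-→0 6:+→1 7:+→2 9:+→3 10:+→4 … peak 4.

4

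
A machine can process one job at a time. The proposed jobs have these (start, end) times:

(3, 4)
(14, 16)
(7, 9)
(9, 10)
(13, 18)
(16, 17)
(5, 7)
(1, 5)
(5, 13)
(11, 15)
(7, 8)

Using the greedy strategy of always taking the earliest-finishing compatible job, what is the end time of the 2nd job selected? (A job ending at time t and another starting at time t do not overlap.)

7

By end time: (3,4), (1,5), (5,7), (7,8), (7,9), (9,10), (5,13), (11,15), (14,16), (16,17), (13,18).
Pick (3,4); next start ≥ 4 → (5,7); next start ≥ 7 → (7,8); next start ≥ 8 → (9,10); next start ≥ 10 → (11,15); next start ≥ 15 → (16,17).
Selected: (3,4) (5,7) (7,8) (9,10) (11,15) (16,17)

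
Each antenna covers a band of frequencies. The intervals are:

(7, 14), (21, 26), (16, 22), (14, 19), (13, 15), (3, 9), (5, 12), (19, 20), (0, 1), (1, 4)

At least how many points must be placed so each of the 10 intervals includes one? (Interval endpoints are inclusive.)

Sorted: [0,1] [1,4] [3,9] [5,12] [7,14] [13,15] [14,19] [19,20] [16,22] [21,26]
{[0,1],[1,4]} hit by 1; {[3,9],[5,12],[7,14]} hit by 9; {[13,15],[14,19]} hit by 15; {[19,20],[16,22]} hit by 20; {[21,26]} hit by 26.
Points: 1, 9, 15, 20, 26 (5 total).

5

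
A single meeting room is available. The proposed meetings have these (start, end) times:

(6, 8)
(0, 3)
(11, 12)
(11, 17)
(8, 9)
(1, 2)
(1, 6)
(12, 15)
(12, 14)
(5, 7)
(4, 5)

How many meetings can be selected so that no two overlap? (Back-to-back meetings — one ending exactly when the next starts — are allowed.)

6

By end time: (1,2), (0,3), (4,5), (1,6), (5,7), (6,8), (8,9), (11,12), (12,14), (12,15), (11,17).
Pick (1,2); next start ≥ 2 → (4,5); next start ≥ 5 → (5,7); next start ≥ 7 → (8,9); next start ≥ 9 → (11,12); next start ≥ 12 → (12,14).
Selected 6 meetings.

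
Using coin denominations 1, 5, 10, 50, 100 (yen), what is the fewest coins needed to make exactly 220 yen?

Greedy: take as many of the largest coin as possible, then repeat with the remainder.
220 − 2×100→20 − 2×10→0
Total coins = 2 + 2 = 4

4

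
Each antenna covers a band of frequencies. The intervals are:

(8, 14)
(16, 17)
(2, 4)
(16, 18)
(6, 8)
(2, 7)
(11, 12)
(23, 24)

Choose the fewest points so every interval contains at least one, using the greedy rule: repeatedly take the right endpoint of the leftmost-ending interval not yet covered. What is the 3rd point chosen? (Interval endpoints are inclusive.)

12

Sort by right endpoint; whenever an interval is uncovered, place a point at its right end.
By right end: [2,4]  [2,7]  [6,8]  [11,12]  [8,14]  [16,17]  [16,18]  [23,24]
[2,4] uncovered → point at 4; [6,8] uncovered → point at 8; [11,12] uncovered → point at 12; [16,17] uncovered → point at 17; [23,24] uncovered → point at 24.
Points: 4, 8, 12, 17, 24 (5 total).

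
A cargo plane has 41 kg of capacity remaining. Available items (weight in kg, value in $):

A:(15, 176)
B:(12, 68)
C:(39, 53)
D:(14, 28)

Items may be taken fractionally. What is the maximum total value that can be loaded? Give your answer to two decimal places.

272.00

Greedy by value/weight ratio, highest first.
Order: A (176/15=11.73) > B (68/12=5.67) > D (28/14=2.00) > C (53/39=1.36)
Fill: take A (15 @ 176) → take B (12 @ 68) → take D (14 @ 28); 41/41 used.
Total value = 272.00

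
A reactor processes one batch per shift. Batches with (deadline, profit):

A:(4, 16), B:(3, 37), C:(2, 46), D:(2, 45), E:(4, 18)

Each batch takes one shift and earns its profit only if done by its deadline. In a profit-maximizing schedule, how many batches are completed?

Take jobs in profit order; each goes to the latest open slot no later than its deadline.
Profit order: C=46 D=45 B=37 E=18 A=16
Assign: C→slot 2, D→slot 1, B→slot 3, E→slot 4, A skipped.
Slots: [1:D] [2:C] [3:B] [4:E]
4 of 5 scheduled.

4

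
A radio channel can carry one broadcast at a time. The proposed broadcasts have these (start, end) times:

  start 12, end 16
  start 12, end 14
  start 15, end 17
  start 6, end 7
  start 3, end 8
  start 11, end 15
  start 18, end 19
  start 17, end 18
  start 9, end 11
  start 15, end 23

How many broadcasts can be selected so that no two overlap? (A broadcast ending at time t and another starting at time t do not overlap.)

6

Sort by end time and greedily take each interval whose start is ≥ the last chosen end.
Sorted by end: (6,7)  (3,8)  (9,11)  (12,14)  (11,15)  (12,16)  (15,17)  (17,18)  (18,19)  (15,23)
take (6,7); skip (3,8); take (9,11); take (12,14); take (15,17); take (17,18); take (18,19); skip (15,23).
Selected 6 broadcasts.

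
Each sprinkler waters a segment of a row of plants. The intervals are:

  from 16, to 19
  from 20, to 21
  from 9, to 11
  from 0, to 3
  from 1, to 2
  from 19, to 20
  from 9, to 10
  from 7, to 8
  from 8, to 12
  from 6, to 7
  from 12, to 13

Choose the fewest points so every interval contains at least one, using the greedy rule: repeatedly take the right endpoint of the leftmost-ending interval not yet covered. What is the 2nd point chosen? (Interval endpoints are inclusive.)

Process intervals by earliest right end; each time one isn't hit yet, stab at its right endpoint.
Sorted: [1,2] [0,3] [6,7] [7,8] [9,10] [9,11] [8,12] [12,13] [16,19] [19,20] [20,21]
{[1,2],[0,3]} hit by 2; {[6,7],[7,8]} hit by 7; {[9,10],[9,11],[8,12]} hit by 10; {[12,13]} hit by 13; {[16,19],[19,20]} hit by 19; {[20,21]} hit by 21.
Points: 2, 7, 10, 13, 19, 21 (6 total).

7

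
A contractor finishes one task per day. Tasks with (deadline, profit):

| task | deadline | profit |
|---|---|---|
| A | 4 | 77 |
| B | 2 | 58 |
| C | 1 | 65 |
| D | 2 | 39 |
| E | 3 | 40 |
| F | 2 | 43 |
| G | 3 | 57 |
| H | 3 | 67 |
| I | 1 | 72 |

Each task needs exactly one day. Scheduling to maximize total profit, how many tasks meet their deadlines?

Sort by profit descending; place each in the latest free slot ≤ its deadline.
Profit order: A=77 I=72 H=67 C=65 B=58 G=57 F=43 E=40 D=39
Assign: A→slot 4, I→slot 1, H→slot 3, C skipped, B→slot 2, G skipped, F skipped, E skipped, D skipped.
Slots: [1:I] [2:B] [3:H] [4:A]
4 of 9 scheduled.

4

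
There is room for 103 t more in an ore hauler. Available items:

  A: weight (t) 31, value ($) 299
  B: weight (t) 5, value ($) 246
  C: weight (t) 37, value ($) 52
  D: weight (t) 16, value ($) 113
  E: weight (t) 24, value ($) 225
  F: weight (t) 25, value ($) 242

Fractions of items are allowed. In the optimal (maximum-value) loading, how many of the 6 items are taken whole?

Sort by value per unit weight and fill in that order.
Order: B (246/5=49.20) > F (242/25=9.68) > A (299/31=9.65) > E (225/24=9.38) > D (113/16=7.06) > C (52/37=1.41)
Fill: take B (5 @ 246) → take F (25 @ 242) → take A (31 @ 299) → take E (24 @ 225) → take D (16 @ 113) → take 2/37 of C → 2.81; 103/103 used.
5 item(s) taken whole; one partial (take 2/37 of C).

5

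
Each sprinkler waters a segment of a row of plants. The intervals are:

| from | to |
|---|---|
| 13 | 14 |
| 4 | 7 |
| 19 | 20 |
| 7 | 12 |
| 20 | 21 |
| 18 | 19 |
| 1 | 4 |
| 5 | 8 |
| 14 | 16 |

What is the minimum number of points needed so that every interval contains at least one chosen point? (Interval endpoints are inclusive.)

By right end: [1,4]  [4,7]  [5,8]  [7,12]  [13,14]  [14,16]  [18,19]  [19,20]  [20,21]
[1,4] uncovered → point at 4; [5,8] uncovered → point at 8; [13,14] uncovered → point at 14; [18,19] uncovered → point at 19; [20,21] uncovered → point at 21.
Points: 4, 8, 14, 19, 21 (5 total).

5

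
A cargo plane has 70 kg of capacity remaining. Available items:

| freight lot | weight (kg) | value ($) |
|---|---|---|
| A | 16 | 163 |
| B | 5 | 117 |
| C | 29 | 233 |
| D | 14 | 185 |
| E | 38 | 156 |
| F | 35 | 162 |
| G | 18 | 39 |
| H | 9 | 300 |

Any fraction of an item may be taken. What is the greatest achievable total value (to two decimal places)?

973.90

Order: H (300/9=33.33) > B (117/5=23.40) > D (185/14=13.21) > A (163/16=10.19) > C (233/29=8.03) > F (162/35=4.63) > E (156/38=4.11) > G (39/18=2.17)
Fill: take H (9 @ 300) → take B (5 @ 117) → take D (14 @ 185) → take A (16 @ 163) → take 26/29 of C → 208.90; 70/70 used.
Total value = 973.90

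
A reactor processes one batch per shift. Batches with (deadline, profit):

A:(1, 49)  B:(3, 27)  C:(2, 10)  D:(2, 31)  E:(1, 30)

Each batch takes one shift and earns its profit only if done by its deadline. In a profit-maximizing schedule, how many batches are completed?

Take jobs in profit order; each goes to the latest open slot no later than its deadline.
By profit: A(d1,49), D(d2,31), E(d1,30), B(d3,27), C(d2,10)
A→slot 1; D→slot 2; E skipped; B→slot 3; C skipped.
3 of 5 scheduled.

3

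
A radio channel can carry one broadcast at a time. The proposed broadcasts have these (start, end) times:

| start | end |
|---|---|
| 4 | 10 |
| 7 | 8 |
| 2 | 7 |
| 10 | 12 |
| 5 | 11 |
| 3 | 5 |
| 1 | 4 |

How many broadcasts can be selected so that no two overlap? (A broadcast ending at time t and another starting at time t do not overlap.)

3

Greedy by earliest finish: after sorting by end time, pick each interval compatible with the last pick.
By end time: (1,4), (3,5), (2,7), (7,8), (4,10), (5,11), (10,12).
Pick (1,4); next start ≥ 4 → (7,8); next start ≥ 8 → (10,12).
Selected 3 broadcasts.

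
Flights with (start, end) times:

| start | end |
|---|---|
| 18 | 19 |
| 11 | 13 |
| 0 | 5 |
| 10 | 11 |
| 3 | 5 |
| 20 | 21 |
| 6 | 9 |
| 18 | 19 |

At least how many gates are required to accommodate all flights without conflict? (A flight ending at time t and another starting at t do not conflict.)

2

Events (time:±→running): 0:+→1 3:+→2 … peak 2.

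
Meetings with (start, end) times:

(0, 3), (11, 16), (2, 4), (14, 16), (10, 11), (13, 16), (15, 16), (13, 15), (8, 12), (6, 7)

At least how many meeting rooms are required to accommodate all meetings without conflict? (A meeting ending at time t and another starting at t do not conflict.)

The answer is the maximum number of intervals overlapping at any instant.
starts: [0, 2, 6, 8, 10, 11, 13, 13, 14, 15]
ends:   [3, 4, 7, 11, 12, 15, 16, 16, 16, 16]
s0→1 s2→2 e3→1 e4→0 s6→1 e7→0 s8→1 s10→2 e11→1 s11→2 e12→1 s13→2 s13→3 s14→4  — peak 4.

4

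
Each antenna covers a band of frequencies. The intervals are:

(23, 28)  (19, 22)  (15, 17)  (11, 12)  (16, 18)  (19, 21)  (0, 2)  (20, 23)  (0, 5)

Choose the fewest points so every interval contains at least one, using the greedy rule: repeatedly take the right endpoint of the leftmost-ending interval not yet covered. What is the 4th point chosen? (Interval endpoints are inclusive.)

Sort by right endpoint; whenever an interval is uncovered, place a point at its right end.
Sorted: [0,2] [0,5] [11,12] [15,17] [16,18] [19,21] [19,22] [20,23] [23,28]
{[0,2],[0,5]} hit by 2; {[11,12]} hit by 12; {[15,17],[16,18]} hit by 17; {[19,21],[19,22],[20,23]} hit by 21; {[23,28]} hit by 28.
Points: 2, 12, 17, 21, 28 (5 total).

21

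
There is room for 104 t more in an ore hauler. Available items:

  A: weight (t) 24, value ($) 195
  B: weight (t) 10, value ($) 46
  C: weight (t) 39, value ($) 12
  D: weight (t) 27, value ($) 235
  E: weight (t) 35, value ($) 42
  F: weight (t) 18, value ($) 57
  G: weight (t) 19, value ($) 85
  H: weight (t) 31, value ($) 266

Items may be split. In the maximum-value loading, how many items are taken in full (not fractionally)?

4

Order: D (235/27=8.70) > H (266/31=8.58) > A (195/24=8.12) > B (46/10=4.60) > G (85/19=4.47) > F (57/18=3.17) > E (42/35=1.20) > C (12/39=0.31)
Fill: take D (27 @ 235) → take H (31 @ 266) → take A (24 @ 195) → take B (10 @ 46) → take 12/19 of G → 53.68; 104/104 used.
4 item(s) taken whole; one partial (take 12/19 of G).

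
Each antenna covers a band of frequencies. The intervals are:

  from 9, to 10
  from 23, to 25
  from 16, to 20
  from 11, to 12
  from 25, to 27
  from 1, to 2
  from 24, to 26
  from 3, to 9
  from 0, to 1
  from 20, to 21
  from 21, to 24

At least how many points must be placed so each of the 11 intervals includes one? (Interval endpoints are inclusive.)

Sorted: [0,1] [1,2] [3,9] [9,10] [11,12] [16,20] [20,21] [21,24] [23,25] [24,26] [25,27]
{[0,1],[1,2]} hit by 1; {[3,9],[9,10]} hit by 9; {[11,12]} hit by 12; {[16,20],[20,21]} hit by 20; {[21,24],[23,25],[24,26]} hit by 24; {[25,27]} hit by 27.
Points: 1, 9, 12, 20, 24, 27 (6 total).

6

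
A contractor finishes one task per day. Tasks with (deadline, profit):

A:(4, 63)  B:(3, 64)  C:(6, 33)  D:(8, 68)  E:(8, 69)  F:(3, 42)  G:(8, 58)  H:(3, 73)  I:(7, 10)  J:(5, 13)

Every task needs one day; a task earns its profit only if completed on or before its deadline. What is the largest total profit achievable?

470

Profit order: H=73 E=69 D=68 B=64 A=63 G=58 F=42 C=33 J=13 I=10
Assign: H→slot 3, E→slot 8, D→slot 7, B→slot 2, A→slot 4, G→slot 6, F→slot 1, C→slot 5, J skipped, I skipped.
Slots: [1:F] [2:B] [3:H] [4:A] [5:C] [6:G] [7:D] [8:E]
Profit = 42 + 64 + 73 + 63 + 33 + 58 + 68 + 69 = 470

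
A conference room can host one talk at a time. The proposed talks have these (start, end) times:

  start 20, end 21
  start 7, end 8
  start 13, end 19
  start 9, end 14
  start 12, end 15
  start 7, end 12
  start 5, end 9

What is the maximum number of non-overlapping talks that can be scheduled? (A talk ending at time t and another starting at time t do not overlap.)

3

Order by finish time; keep every interval that doesn't clash with the previous kept one.
By end time: (7,8), (5,9), (7,12), (9,14), (12,15), (13,19), (20,21).
Pick (7,8); next start ≥ 8 → (9,14); next start ≥ 14 → (20,21).
Selected 3 talks.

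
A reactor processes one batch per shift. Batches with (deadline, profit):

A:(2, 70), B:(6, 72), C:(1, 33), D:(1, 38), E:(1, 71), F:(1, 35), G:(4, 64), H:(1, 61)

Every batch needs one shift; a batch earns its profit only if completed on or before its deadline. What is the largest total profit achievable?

Take jobs in profit order; each goes to the latest open slot no later than its deadline.
By profit: B(d6,72), E(d1,71), A(d2,70), G(d4,64), H(d1,61), D(d1,38), F(d1,35), C(d1,33)
B→slot 6; E→slot 1; A→slot 2; G→slot 4; H skipped; D skipped; F skipped; C skipped.
Profit = 71 + 70 + 64 + 72 = 277

277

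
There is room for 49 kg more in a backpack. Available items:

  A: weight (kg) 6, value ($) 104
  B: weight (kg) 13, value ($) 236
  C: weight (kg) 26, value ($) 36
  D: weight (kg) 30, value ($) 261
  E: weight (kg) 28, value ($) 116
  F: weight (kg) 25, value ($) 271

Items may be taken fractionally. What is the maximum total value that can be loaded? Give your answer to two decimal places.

654.50

Sort by value per unit weight and fill in that order.
Ratios (sorted): B 18.15, A 17.33, F 10.84, D 8.70, E 4.14, C 1.38
take B (13 @ 236); take A (6 @ 104); take F (25 @ 271); take 5/30 of D → 43.50. Capacity used 49/49.
Total value = 654.50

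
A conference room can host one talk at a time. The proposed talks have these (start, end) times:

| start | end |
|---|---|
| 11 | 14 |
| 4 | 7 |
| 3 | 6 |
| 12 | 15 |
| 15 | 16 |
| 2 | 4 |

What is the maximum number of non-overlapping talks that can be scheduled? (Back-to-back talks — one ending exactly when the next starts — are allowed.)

Sort by end time and greedily take each interval whose start is ≥ the last chosen end.
By end time: (2,4), (3,6), (4,7), (11,14), (12,15), (15,16).
Pick (2,4); next start ≥ 4 → (4,7); next start ≥ 7 → (11,14); next start ≥ 14 → (15,16).
Selected 4 talks.

4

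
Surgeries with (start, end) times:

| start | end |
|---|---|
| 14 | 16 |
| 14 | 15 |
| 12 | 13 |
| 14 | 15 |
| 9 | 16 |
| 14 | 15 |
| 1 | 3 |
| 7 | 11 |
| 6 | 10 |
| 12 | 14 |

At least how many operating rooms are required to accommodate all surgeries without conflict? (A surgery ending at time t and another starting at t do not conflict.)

5

Count concurrent intervals with a sweep; the peak is the room count.
Events (time:±→running): 1:+→1 3:-→0 6:+→1 7:+→2 9:+→3 10:-→2 11:-→1 12:+→2 12:+→3 13:-→2 14:-→1 14:+→2 14:+→3 14:+→4 14:+→5 … peak 5.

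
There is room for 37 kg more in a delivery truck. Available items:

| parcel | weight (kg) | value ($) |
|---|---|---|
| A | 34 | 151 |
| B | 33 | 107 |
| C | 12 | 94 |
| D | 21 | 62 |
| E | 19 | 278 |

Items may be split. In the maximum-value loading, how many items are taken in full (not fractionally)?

2

Greedy by value/weight ratio, highest first.
Ratios (sorted): E 14.63, C 7.83, A 4.44, B 3.24, D 2.95
take E (19 @ 278); take C (12 @ 94); take 6/34 of A → 26.65. Capacity used 37/37.
2 item(s) taken whole; one partial (take 6/34 of A).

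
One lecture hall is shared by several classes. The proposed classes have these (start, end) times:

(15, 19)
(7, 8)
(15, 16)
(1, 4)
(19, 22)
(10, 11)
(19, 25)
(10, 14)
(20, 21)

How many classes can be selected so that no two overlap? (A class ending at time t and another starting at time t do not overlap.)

Sort by end time and greedily take each interval whose start is ≥ the last chosen end.
By end time: (1,4), (7,8), (10,11), (10,14), (15,16), (15,19), (20,21), (19,22), (19,25).
Pick (1,4); next start ≥ 4 → (7,8); next start ≥ 8 → (10,11); next start ≥ 11 → (15,16); next start ≥ 16 → (20,21).
Selected 5 classes.

5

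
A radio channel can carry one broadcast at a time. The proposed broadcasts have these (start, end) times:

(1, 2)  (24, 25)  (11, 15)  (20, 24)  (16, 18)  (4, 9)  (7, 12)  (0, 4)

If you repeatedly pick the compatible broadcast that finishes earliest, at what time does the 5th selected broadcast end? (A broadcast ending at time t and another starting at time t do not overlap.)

Order by finish time; keep every interval that doesn't clash with the previous kept one.
By end time: (1,2), (0,4), (4,9), (7,12), (11,15), (16,18), (20,24), (24,25).
Pick (1,2); next start ≥ 2 → (4,9); next start ≥ 9 → (11,15); next start ≥ 15 → (16,18); next start ≥ 18 → (20,24); next start ≥ 24 → (24,25).
Selected: (1,2) (4,9) (11,15) (16,18) (20,24) (24,25)

24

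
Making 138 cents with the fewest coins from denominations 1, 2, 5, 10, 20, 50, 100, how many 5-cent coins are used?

138 = 1×100 + 1×20 + 1×10 + 1×5 + 1×2 + 1×1
Count of 5: 1

1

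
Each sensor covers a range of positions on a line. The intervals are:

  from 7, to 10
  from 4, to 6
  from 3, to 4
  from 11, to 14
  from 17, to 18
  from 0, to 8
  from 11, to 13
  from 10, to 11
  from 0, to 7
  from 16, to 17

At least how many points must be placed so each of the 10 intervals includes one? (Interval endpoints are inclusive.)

Process intervals by earliest right end; each time one isn't hit yet, stab at its right endpoint.
Sorted: [3,4] [4,6] [0,7] [0,8] [7,10] [10,11] [11,13] [11,14] [16,17] [17,18]
{[3,4],[4,6],[0,7],[0,8]} hit by 4; {[7,10],[10,11]} hit by 10; {[11,13],[11,14]} hit by 13; {[16,17],[17,18]} hit by 17.
Points: 4, 10, 13, 17 (4 total).

4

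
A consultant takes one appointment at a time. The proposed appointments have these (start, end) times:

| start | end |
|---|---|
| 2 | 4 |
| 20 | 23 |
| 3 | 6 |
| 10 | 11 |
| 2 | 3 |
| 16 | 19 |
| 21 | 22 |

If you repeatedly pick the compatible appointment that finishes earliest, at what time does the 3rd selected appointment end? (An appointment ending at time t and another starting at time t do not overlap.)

Greedy by earliest finish: after sorting by end time, pick each interval compatible with the last pick.
Sorted by end: (2,3)  (2,4)  (3,6)  (10,11)  (16,19)  (21,22)  (20,23)
take (2,3); take (3,6); take (10,11); take (16,19); take (21,22).
Selected: (2,3) (3,6) (10,11) (16,19) (21,22)

11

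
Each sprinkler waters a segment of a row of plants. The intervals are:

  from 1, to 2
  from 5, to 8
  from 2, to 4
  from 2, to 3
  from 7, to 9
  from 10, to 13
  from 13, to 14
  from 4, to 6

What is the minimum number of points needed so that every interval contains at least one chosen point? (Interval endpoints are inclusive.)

4

Process intervals by earliest right end; each time one isn't hit yet, stab at its right endpoint.
By right end: [1,2]  [2,3]  [2,4]  [4,6]  [5,8]  [7,9]  [10,13]  [13,14]
[1,2] uncovered → point at 2; [4,6] uncovered → point at 6; [7,9] uncovered → point at 9; [10,13] uncovered → point at 13.
Points: 2, 6, 9, 13 (4 total).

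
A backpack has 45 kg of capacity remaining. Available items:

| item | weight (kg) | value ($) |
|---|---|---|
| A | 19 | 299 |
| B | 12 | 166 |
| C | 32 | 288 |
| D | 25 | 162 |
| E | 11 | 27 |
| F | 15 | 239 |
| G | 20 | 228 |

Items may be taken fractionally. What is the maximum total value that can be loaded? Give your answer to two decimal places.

690.17

Sort by value per unit weight and fill in that order.
Ratios (sorted): F 15.93, A 15.74, B 13.83, G 11.40, C 9.00, D 6.48, E 2.45
take F (15 @ 239); take A (19 @ 299); take 11/12 of B → 152.17. Capacity used 45/45.
Total value = 690.17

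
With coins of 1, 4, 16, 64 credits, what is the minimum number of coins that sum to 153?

Use the largest denomination that fits, subtract, and repeat.
153 = 2×64 + 1×16 + 2×4 + 1×1
Total coins = 2 + 1 + 2 + 1 = 6

6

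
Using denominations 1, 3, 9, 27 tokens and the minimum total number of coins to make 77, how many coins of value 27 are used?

77 − 2×27→23 − 2×9→5 − 1×3→2 − 2×1→0
Count of 27: 2

2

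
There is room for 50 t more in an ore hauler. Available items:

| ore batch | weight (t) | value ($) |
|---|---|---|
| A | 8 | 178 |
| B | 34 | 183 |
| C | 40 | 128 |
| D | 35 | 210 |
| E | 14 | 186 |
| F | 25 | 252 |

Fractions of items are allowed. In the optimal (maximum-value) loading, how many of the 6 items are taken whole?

Order: A (178/8=22.25) > E (186/14=13.29) > F (252/25=10.08) > D (210/35=6.00) > B (183/34=5.38) > C (128/40=3.20)
Fill: take A (8 @ 178) → take E (14 @ 186) → take F (25 @ 252) → take 3/35 of D → 18.00; 50/50 used.
3 item(s) taken whole; one partial (take 3/35 of D).

3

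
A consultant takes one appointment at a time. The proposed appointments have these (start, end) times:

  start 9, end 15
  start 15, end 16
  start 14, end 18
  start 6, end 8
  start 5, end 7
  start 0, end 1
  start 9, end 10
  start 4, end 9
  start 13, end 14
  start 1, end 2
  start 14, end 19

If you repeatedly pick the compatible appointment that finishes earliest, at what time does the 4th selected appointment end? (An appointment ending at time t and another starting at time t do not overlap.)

10

Sort by end time and greedily take each interval whose start is ≥ the last chosen end.
Sorted by end: (0,1)  (1,2)  (5,7)  (6,8)  (4,9)  (9,10)  (13,14)  (9,15)  (15,16)  (14,18)  (14,19)
take (0,1); take (1,2); take (5,7); skip (6,8); skip (4,9); take (9,10); take (13,14); take (15,16); skip (14,19).
Selected: (0,1) (1,2) (5,7) (9,10) (13,14) (15,16)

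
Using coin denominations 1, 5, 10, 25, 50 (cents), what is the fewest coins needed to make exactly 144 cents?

9

144 − 2×50→44 − 1×25→19 − 1×10→9 − 1×5→4 − 4×1→0
Total coins = 2 + 1 + 1 + 1 + 4 = 9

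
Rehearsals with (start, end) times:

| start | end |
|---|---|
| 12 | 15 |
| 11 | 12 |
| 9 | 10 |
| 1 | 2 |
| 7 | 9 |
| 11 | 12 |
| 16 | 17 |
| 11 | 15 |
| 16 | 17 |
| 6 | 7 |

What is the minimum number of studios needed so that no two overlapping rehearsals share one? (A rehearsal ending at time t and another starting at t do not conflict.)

Events (time:±→running): 1:+→1 2:-→0 6:+→1 7:-→0 7:+→1 9:-→0 9:+→1 10:-→0 11:+→1 11:+→2 11:+→3 … peak 3.

3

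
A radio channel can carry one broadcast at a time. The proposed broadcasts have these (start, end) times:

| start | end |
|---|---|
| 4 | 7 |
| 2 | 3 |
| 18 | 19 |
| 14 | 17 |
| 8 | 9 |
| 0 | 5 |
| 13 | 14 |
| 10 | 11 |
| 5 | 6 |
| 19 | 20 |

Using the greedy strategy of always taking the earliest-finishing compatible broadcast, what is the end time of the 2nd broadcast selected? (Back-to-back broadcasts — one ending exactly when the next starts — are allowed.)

Order by finish time; keep every interval that doesn't clash with the previous kept one.
Sorted by end: (2,3)  (0,5)  (5,6)  (4,7)  (8,9)  (10,11)  (13,14)  (14,17)  (18,19)  (19,20)
take (2,3); take (5,6); take (8,9); take (10,11); take (13,14); take (14,17); take (18,19); take (19,20).
Selected: (2,3) (5,6) (8,9) (10,11) (13,14) (14,17) (18,19) (19,20)

6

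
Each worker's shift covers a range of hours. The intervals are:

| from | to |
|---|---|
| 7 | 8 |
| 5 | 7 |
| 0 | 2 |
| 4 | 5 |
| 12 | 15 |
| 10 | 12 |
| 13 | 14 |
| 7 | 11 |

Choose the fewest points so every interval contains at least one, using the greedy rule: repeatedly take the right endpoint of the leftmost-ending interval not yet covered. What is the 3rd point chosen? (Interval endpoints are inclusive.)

Sorted: [0,2] [4,5] [5,7] [7,8] [7,11] [10,12] [13,14] [12,15]
{[0,2]} hit by 2; {[4,5],[5,7]} hit by 5; {[7,8],[7,11]} hit by 8; {[10,12]} hit by 12; {[13,14],[12,15]} hit by 14.
Points: 2, 5, 8, 12, 14 (5 total).

8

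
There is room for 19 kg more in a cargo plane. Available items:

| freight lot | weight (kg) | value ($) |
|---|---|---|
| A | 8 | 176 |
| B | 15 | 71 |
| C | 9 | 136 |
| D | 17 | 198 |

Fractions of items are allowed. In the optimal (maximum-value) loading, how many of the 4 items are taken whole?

Greedy by value/weight ratio, highest first.
Order: A (176/8=22.00) > C (136/9=15.11) > D (198/17=11.65) > B (71/15=4.73)
Fill: take A (8 @ 176) → take C (9 @ 136) → take 2/17 of D → 23.29; 19/19 used.
2 item(s) taken whole; one partial (take 2/17 of D).

2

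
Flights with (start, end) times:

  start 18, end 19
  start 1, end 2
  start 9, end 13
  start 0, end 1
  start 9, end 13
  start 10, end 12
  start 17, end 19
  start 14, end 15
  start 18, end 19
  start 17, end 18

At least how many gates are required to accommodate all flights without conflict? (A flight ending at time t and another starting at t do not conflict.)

Count concurrent intervals with a sweep; the peak is the room count.
starts: [0, 1, 9, 9, 10, 14, 17, 17, 18, 18]
ends:   [1, 2, 12, 13, 13, 15, 18, 19, 19, 19]
s0→1 e1→0 s1→1 e2→0 s9→1 s9→2 s10→3  — peak 3.

3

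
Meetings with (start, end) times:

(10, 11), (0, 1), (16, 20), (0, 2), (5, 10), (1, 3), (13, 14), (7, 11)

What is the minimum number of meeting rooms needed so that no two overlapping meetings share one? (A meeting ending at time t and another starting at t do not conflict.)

starts: [0, 0, 1, 5, 7, 10, 13, 16]
ends:   [1, 2, 3, 10, 11, 11, 14, 20]
s0→1 s0→2  — peak 2.

2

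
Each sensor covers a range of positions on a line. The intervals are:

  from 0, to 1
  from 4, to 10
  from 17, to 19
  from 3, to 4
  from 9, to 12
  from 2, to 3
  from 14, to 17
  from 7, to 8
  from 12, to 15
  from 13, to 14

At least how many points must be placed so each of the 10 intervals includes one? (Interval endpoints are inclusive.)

Sorted: [0,1] [2,3] [3,4] [7,8] [4,10] [9,12] [13,14] [12,15] [14,17] [17,19]
{[0,1]} hit by 1; {[2,3],[3,4]} hit by 3; {[7,8],[4,10]} hit by 8; {[9,12]} hit by 12; {[13,14],[12,15],[14,17]} hit by 14; {[17,19]} hit by 19.
Points: 1, 3, 8, 12, 14, 19 (6 total).

6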